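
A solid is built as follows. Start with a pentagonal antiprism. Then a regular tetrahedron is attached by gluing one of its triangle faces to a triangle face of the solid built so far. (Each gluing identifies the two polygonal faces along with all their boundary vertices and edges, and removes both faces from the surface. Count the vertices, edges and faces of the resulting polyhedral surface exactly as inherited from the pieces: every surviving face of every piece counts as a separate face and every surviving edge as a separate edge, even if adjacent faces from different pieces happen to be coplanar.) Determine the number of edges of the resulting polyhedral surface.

23

A pentagonal antiprism: V=10, E=20, F=12.
Attach a regular tetrahedron (V=4, E=6, F=4) along a 3-gon: merge 3 vertices and 3 edges, delete both glued faces → V=11, E=23, F=14.
Check: V − E + F = 11 − 23 + 14 = 2.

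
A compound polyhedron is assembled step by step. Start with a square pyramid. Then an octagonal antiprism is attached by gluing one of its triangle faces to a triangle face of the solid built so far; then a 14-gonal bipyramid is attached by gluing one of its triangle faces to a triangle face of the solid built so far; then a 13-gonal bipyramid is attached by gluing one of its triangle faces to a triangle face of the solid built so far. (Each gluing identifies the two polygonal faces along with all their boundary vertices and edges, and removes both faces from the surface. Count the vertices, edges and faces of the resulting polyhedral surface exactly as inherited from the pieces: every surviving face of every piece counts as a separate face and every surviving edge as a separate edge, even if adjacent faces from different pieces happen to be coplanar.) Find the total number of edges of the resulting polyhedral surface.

112

A square pyramid: V=5, E=8, F=5.
Attach an octagonal antiprism (V=16, E=32, F=18) along a 3-gon: merge 3 vertices and 3 edges, delete both glued faces → V=18, E=37, F=21.
Attach a 14-gonal bipyramid (V=16, E=42, F=28) along a 3-gon: merge 3 vertices and 3 edges, delete both glued faces → V=31, E=76, F=47.
Attach a 13-gonal bipyramid (V=15, E=39, F=26) along a 3-gon: merge 3 vertices and 3 edges, delete both glued faces → V=43, E=112, F=71.
Check: V − E + F = 43 − 112 + 71 = 2.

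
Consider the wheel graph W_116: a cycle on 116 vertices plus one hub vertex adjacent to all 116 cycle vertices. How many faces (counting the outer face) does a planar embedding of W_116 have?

117

W_116 has V = 116 + 1 = 117 vertices and E = 2·116 = 232 edges.
By Euler's formula F = 2 − V + E = 2 − 117 + 232 = 117.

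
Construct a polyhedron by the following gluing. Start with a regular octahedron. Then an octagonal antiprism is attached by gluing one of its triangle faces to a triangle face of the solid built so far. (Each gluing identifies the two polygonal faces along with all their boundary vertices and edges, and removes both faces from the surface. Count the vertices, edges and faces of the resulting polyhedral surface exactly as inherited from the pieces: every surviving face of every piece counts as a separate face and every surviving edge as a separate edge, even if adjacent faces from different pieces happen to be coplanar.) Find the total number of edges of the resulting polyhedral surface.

41

A regular octahedron: V=6, E=12, F=8.
Attach an octagonal antiprism (V=16, E=32, F=18) along a 3-gon: merge 3 vertices and 3 edges, delete both glued faces → V=19, E=41, F=24.
Check: V − E + F = 19 − 41 + 24 = 2.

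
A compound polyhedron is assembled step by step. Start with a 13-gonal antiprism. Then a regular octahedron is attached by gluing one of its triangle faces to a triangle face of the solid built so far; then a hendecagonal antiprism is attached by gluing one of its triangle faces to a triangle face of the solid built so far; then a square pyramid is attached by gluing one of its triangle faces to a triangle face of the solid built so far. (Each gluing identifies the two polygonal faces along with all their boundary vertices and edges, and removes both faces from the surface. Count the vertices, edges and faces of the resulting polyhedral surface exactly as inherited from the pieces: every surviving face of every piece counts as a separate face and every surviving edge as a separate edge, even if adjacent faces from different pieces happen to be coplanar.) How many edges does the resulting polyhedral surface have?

A 13-gonal antiprism: V=26, E=52, F=28.
Attach a regular octahedron (V=6, E=12, F=8) along a 3-gon: merge 3 vertices and 3 edges, delete both glued faces → V=29, E=61, F=34.
Attach a hendecagonal antiprism (V=22, E=44, F=24) along a 3-gon: merge 3 vertices and 3 edges, delete both glued faces → V=48, E=102, F=56.
Attach a square pyramid (V=5, E=8, F=5) along a 3-gon: merge 3 vertices and 3 edges, delete both glued faces → V=50, E=107, F=59.
Check: V − E + F = 50 − 107 + 59 = 2.

107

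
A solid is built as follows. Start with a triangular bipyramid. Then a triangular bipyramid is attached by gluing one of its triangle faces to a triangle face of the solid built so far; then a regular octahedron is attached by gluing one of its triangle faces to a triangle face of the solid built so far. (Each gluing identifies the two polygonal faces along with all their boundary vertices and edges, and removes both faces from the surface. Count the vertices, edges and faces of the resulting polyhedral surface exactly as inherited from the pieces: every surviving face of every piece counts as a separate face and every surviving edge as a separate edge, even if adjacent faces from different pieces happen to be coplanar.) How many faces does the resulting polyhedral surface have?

A triangular bipyramid: V=5, E=9, F=6.
Attach a triangular bipyramid (V=5, E=9, F=6) along a 3-gon: merge 3 vertices and 3 edges, delete both glued faces → V=7, E=15, F=10.
Attach a regular octahedron (V=6, E=12, F=8) along a 3-gon: merge 3 vertices and 3 edges, delete both glued faces → V=10, E=24, F=16.
Check: V − E + F = 10 − 24 + 16 = 2.

16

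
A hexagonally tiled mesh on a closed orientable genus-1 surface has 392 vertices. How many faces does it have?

χ = 2 − 2·1 = 0, and every face is a hexagon so 6F = 2E.
V − E + F = 0 with E = 6F/2 gives 392 − (6/2 − 1)·F = 0, so F = 196 and E = 588.

196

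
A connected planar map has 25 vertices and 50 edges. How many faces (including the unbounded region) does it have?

27

Euler's formula for a connected plane graph: V − E + F = 2, so F = 2 − 25 + 50 = 27.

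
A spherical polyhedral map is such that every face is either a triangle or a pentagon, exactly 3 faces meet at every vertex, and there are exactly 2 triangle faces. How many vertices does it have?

Let x be the number of pentagons; then F = 2 + x.
Edge–face incidences: 2E = 3·2 + 5·x = 6 + 5x.
Every vertex has degree 3, so 3V = 2E.
Euler: V − E + F = 2 ⇒ (2E)/3 − E + (2 + x) = 2.
Multiply by 6: 2·(2E) − 3·(2E) + 6·(2 + x) = 12, i.e. 12 + 6x − (6 + 5x) = 12.
Collecting terms: x + 6 = 12, so x = 6.
Then 2E = 6 + 5·6 = 36, so E = 18, V = 2E/3 = 12, F = 2 + 6 = 8.

12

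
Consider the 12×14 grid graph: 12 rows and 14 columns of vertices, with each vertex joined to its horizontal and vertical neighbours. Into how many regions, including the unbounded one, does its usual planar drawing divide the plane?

The grid has V = 12·14 = 168 vertices and E = 12·13 + 14·11 = 310 edges.
F = 2 − V + E = 2 − 168 + 310 = 144.

144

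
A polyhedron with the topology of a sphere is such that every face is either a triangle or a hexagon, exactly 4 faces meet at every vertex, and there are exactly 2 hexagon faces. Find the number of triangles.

12

Let x be the number of triangles; then F = 2 + x.
Edge–face incidences: 2E = 6·2 + 3·x = 12 + 3x.
Every vertex has degree 4, so 4V = 2E.
Euler: V − E + F = 2 ⇒ (2E)/4 − E + (2 + x) = 2.
Multiply by 8: 2·(2E) − 4·(2E) + 8·(2 + x) = 16, i.e. 16 + 8x − 2·(12 + 3x) = 16.
Collecting terms: 2x − 8 = 16, so 2x = 24, so x = 12.
Then 2E = 12 + 3·12 = 48, so E = 24, V = 2E/4 = 12, F = 2 + 12 = 14.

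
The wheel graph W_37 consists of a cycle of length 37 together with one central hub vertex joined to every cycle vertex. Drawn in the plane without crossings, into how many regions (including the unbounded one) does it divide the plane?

38

W_37 has V = 37 + 1 = 38 vertices and E = 2·37 = 74 edges.
By Euler's formula F = 2 − V + E = 2 − 38 + 74 = 38.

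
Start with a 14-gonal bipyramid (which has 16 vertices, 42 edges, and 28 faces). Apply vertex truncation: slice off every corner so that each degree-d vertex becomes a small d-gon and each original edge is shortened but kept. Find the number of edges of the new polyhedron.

126

Truncation replaces each original edge-end by a new vertex, so V′ = 2E = 84.
Each original edge survives, and each old vertex of degree d contributes d new edges; summing degrees gives Σd = 2E, so E′ = E + 2E = 3E = 126.
Each original face survives and each original vertex becomes one new face: F′ = F + V = 44.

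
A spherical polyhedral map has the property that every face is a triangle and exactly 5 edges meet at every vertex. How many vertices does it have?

12

Each face has 3 edges and each edge borders two faces, so 2E = 3F.
Each vertex has degree 5, so 5V = 2E and hence V = 3F/5.
Euler: V − E + F = 2 ⇒ (3F/5) − (3F/2) + F = 2.
Multiply by 10: (6 − 15 + 10)F = 20, i.e. 1F = 20.
So F = 20, E = 3·20/2 = 30, V = 3·20/5 = 12.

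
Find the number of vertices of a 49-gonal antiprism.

98

An antiprism on an n-gon has two n-gon caps and 2n triangles: V = 2·49 = 98, E = 4·49 = 196, F = 2·49 + 2 = 100.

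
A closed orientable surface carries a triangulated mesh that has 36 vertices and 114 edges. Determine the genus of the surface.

Every face is a triangle and each edge borders two faces, so 3F = 2·114, giving F = 76.
χ = V − E + F = 36 − 114 + 76 = -2.
For a closed orientable surface χ = 2 − 2g, so g = (2 − (-2))/2 = 2.

2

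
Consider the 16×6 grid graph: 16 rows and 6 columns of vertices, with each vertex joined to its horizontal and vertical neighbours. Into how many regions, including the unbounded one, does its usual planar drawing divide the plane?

The grid has V = 16·6 = 96 vertices and E = 16·5 + 6·15 = 170 edges.
F = 2 − V + E = 2 − 96 + 170 = 76.

76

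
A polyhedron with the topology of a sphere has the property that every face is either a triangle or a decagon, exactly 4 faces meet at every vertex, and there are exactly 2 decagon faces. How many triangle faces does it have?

20

Let x be the number of triangles; then F = 2 + x.
Edge–face incidences: 2E = 10·2 + 3·x = 20 + 3x.
Every vertex has degree 4, so 4V = 2E.
Euler: V − E + F = 2 ⇒ (2E)/4 − E + (2 + x) = 2.
Multiply by 8: 2·(2E) − 4·(2E) + 8·(2 + x) = 16, i.e. 16 + 8x − 2·(20 + 3x) = 16.
Collecting terms: 2x − 24 = 16, so 2x = 40, so x = 20.
Then 2E = 20 + 3·20 = 80, so E = 40, V = 2E/4 = 20, F = 2 + 20 = 22.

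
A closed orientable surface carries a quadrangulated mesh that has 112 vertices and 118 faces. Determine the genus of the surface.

Every face is a square, so 2E = 4·118 = 472, giving E = 236.
χ = V − E + F = 112 − 236 + 118 = -6.
For a closed orientable surface χ = 2 − 2g, so g = (2 − (-6))/2 = 4.

4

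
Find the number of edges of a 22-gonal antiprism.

88

An antiprism on an n-gon has two n-gon caps and 2n triangles: V = 2·22 = 44, E = 4·22 = 88, F = 2·22 + 2 = 46.
Check: V − E + F = 44 − 88 + 46 = 2.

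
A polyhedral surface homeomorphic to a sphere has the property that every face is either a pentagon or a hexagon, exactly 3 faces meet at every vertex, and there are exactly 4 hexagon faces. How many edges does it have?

42

Let x be the number of pentagons; then F = 4 + x.
Edge–face incidences: 2E = 6·4 + 5·x = 24 + 5x.
Every vertex has degree 3, so 3V = 2E.
Euler: V − E + F = 2 ⇒ (2E)/3 − E + (4 + x) = 2.
Multiply by 6: 2·(2E) − 3·(2E) + 6·(4 + x) = 12, i.e. 24 + 6x − (24 + 5x) = 12.
Collecting terms: x = 12.
Then 2E = 24 + 5·12 = 84, so E = 42, V = 2E/3 = 28, F = 4 + 12 = 16.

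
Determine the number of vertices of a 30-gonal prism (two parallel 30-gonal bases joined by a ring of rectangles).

60

A prism on an n-gon has two n-gon bases and n rectangular sides: V = 2·30 = 60, E = 3·30 = 90, F = 30 + 2 = 32.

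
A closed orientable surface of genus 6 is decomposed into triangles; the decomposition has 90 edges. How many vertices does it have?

χ = 2 − 2·6 = -10, and every face is a triangle so 3F = 2E.
F = 2E/3 = 60. Then V = -10 + E − F = -10 + 90 − 60 = 20.

20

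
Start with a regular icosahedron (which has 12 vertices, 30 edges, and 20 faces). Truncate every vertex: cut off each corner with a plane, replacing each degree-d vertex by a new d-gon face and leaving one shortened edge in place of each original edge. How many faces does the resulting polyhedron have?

Truncation replaces each original edge-end by a new vertex, so V′ = 2E = 60.
Each original edge survives, and each old vertex of degree d contributes d new edges; summing degrees gives Σd = 2E, so E′ = E + 2E = 3E = 90.
Each original face survives and each original vertex becomes one new face: F′ = F + V = 32.

32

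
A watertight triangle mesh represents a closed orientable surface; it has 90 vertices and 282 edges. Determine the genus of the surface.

Every face is a triangle and each edge borders two faces, so 3F = 2·282, giving F = 188.
χ = V − E + F = 90 − 282 + 188 = -4.
For a closed orientable surface χ = 2 − 2g, so g = (2 − (-4))/2 = 3.

3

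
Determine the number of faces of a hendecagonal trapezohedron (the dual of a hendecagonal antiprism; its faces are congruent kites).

The n-trapezohedron (dual of the n-antiprism) has V = 2·11 + 2 = 24, E = 4·11 = 44, F = 2·11 = 22.

22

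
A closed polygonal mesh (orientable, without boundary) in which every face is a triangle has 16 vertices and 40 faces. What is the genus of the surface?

Every face is a triangle, so 2E = 3·40 = 120, giving E = 60.
χ = V − E + F = 16 − 60 + 40 = -4.
For a closed orientable surface χ = 2 − 2g, so g = (2 − (-4))/2 = 3.

3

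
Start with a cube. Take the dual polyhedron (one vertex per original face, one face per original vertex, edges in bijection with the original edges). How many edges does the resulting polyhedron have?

The base solid has V = 8, E = 12, F = 6.
The dual swaps V and F and preserves E: V′ = F = 6, E′ = E = 12, F′ = V = 8.

12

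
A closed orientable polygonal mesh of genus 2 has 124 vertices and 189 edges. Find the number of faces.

63

For a closed orientable surface of genus 2, χ = 2 − 2·2 = -2.
F = -2 − V + E = -2 − 124 + 189 = 63.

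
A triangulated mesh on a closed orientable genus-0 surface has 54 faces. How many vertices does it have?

29

χ = 2 − 2·0 = 2, and every face is a triangle so 3F = 2E.
E = 3·54/2 = 81. Then V = 2 + E − F = 2 + 81 − 54 = 29.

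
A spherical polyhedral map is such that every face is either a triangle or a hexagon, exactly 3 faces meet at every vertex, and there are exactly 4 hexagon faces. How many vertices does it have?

Let x be the number of triangles; then F = 4 + x.
Edge–face incidences: 2E = 6·4 + 3·x = 24 + 3x.
Every vertex has degree 3, so 3V = 2E.
Euler: V − E + F = 2 ⇒ (2E)/3 − E + (4 + x) = 2.
Multiply by 6: 2·(2E) − 3·(2E) + 6·(4 + x) = 12, i.e. 24 + 6x − (24 + 3x) = 12.
Collecting terms: 3x = 12, so x = 4.
Then 2E = 24 + 3·4 = 36, so E = 18, V = 2E/3 = 12, F = 4 + 4 = 8.

12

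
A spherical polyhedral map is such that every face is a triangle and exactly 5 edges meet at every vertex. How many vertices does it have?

Each face has 3 edges and each edge borders two faces, so 2E = 3F.
Each vertex has degree 5, so 5V = 2E and hence V = 3F/5.
Euler: V − E + F = 2 ⇒ (3F/5) − (3F/2) + F = 2.
Multiply by 10: (6 − 15 + 10)F = 20, i.e. 1F = 20.
So F = 20, E = 3·20/2 = 30, V = 3·20/5 = 12.

12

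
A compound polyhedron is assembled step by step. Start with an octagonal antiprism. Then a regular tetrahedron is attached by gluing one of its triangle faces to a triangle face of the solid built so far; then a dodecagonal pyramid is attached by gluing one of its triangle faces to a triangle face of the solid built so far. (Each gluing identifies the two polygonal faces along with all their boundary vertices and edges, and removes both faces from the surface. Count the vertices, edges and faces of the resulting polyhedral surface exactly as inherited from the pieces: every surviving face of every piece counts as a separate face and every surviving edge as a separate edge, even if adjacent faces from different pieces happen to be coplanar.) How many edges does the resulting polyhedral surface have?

An octagonal antiprism: V=16, E=32, F=18.
Attach a regular tetrahedron (V=4, E=6, F=4) along a 3-gon: merge 3 vertices and 3 edges, delete both glued faces → V=17, E=35, F=20.
Attach a dodecagonal pyramid (V=13, E=24, F=13) along a 3-gon: merge 3 vertices and 3 edges, delete both glued faces → V=27, E=56, F=31.
Check: V − E + F = 27 − 56 + 31 = 2.

56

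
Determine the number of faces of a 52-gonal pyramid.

53

A pyramid on an n-gon base has one n-gon and n triangles: V = 52 + 1 = 53, E = 2·52 = 104, F = 52 + 1 = 53.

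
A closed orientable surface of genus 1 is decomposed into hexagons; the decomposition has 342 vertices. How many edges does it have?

χ = 2 − 2·1 = 0, and every face is a hexagon so 6F = 2E.
V − E + F = 0 with E = 6F/2 gives 342 − (6/2 − 1)·F = 0, so F = 171 and E = 513.

513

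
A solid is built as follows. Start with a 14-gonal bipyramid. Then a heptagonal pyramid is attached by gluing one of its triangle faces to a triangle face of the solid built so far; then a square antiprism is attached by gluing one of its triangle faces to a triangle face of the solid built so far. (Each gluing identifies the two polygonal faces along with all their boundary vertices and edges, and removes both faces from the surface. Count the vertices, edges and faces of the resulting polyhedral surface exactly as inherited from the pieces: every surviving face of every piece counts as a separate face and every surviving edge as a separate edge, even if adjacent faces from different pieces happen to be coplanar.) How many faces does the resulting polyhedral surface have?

A 14-gonal bipyramid: V=16, E=42, F=28.
Attach a heptagonal pyramid (V=8, E=14, F=8) along a 3-gon: merge 3 vertices and 3 edges, delete both glued faces → V=21, E=53, F=34.
Attach a square antiprism (V=8, E=16, F=10) along a 3-gon: merge 3 vertices and 3 edges, delete both glued faces → V=26, E=66, F=42.
Check: V − E + F = 26 − 66 + 42 = 2.

42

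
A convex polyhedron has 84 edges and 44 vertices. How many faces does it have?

42

Here V − E + F = 2.
F = 2 − V + E = 2 − 44 + 84 = 42.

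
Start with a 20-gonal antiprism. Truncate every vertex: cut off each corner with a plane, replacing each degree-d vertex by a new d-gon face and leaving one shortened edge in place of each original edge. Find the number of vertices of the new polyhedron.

The base solid has V = 40, E = 80, F = 42.
Truncation replaces each original edge-end by a new vertex, so V′ = 2E = 160.
Each original edge survives, and each old vertex of degree d contributes d new edges; summing degrees gives Σd = 2E, so E′ = E + 2E = 3E = 240.
Each original face survives and each original vertex becomes one new face: F′ = F + V = 82.

160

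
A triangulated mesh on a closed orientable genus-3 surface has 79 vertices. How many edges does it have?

χ = 2 − 2·3 = -4, and every face is a triangle so 3F = 2E.
V − E + F = -4 with E = 3F/2 gives 79 − (3/2 − 1)·F = -4, so F = 166 and E = 249.

249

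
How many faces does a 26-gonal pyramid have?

27

A pyramid on an n-gon base has one n-gon and n triangles: V = 26 + 1 = 27, E = 2·26 = 52, F = 26 + 1 = 27.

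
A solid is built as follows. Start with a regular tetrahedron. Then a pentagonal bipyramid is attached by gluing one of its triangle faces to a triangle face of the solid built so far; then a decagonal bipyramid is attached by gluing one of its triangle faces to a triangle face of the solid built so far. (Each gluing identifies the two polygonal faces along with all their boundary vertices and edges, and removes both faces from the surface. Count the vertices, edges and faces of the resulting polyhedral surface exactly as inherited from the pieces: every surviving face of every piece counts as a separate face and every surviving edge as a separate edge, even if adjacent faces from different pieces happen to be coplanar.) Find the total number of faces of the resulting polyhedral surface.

30

A regular tetrahedron: V=4, E=6, F=4.
Attach a pentagonal bipyramid (V=7, E=15, F=10) along a 3-gon: merge 3 vertices and 3 edges, delete both glued faces → V=8, E=18, F=12.
Attach a decagonal bipyramid (V=12, E=30, F=20) along a 3-gon: merge 3 vertices and 3 edges, delete both glued faces → V=17, E=45, F=30.
Check: V − E + F = 17 − 45 + 30 = 2.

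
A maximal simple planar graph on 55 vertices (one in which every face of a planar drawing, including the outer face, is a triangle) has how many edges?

159

In a plane triangulation 3F = 2E and V − E + F = 2, so E = 3V − 6 = 3·55 − 6 = 159.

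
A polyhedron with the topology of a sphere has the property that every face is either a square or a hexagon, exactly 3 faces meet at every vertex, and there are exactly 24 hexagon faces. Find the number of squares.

Let x be the number of squares; then F = 24 + x.
Edge–face incidences: 2E = 6·24 + 4·x = 144 + 4x.
Every vertex has degree 3, so 3V = 2E.
Euler: V − E + F = 2 ⇒ (2E)/3 − E + (24 + x) = 2.
Multiply by 6: 2·(2E) − 3·(2E) + 6·(24 + x) = 12, i.e. 144 + 6x − (144 + 4x) = 12.
Collecting terms: 2x = 12, so x = 6.
Then 2E = 144 + 4·6 = 168, so E = 84, V = 2E/3 = 56, F = 24 + 6 = 30.

6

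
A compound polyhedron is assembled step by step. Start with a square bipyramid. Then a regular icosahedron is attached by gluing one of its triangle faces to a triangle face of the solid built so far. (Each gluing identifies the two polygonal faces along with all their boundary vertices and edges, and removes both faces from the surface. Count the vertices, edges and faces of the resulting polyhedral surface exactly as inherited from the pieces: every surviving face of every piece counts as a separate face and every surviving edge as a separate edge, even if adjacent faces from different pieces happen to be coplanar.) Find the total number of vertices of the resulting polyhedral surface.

A square bipyramid: V=6, E=12, F=8.
Attach a regular icosahedron (V=12, E=30, F=20) along a 3-gon: merge 3 vertices and 3 edges, delete both glued faces → V=15, E=39, F=26.
Check: V − E + F = 15 − 39 + 26 = 2.

15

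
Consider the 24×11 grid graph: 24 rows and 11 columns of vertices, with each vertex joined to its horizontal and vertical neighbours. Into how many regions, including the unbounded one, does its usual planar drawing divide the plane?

The grid has V = 24·11 = 264 vertices and E = 24·10 + 11·23 = 493 edges.
F = 2 − V + E = 2 − 264 + 493 = 231.

231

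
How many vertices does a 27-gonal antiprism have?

54

An antiprism on an n-gon has two n-gon caps and 2n triangles: V = 2·27 = 54, E = 4·27 = 108, F = 2·27 + 2 = 56.
Check: V − E + F = 54 − 108 + 56 = 2.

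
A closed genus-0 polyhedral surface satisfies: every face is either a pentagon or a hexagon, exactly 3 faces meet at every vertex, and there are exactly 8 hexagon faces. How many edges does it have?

Let x be the number of pentagons; then F = 8 + x.
Edge–face incidences: 2E = 6·8 + 5·x = 48 + 5x.
Every vertex has degree 3, so 3V = 2E.
Euler: V − E + F = 2 ⇒ (2E)/3 − E + (8 + x) = 2.
Multiply by 6: 2·(2E) − 3·(2E) + 6·(8 + x) = 12, i.e. 48 + 6x − (48 + 5x) = 12.
Collecting terms: x = 12.
Then 2E = 48 + 5·12 = 108, so E = 54, V = 2E/3 = 36, F = 8 + 12 = 20.

54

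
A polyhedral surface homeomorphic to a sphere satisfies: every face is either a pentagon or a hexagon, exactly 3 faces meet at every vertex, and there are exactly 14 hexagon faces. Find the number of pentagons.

12

Let x be the number of pentagons; then F = 14 + x.
Edge–face incidences: 2E = 6·14 + 5·x = 84 + 5x.
Every vertex has degree 3, so 3V = 2E.
Euler: V − E + F = 2 ⇒ (2E)/3 − E + (14 + x) = 2.
Multiply by 6: 2·(2E) − 3·(2E) + 6·(14 + x) = 12, i.e. 84 + 6x − (84 + 5x) = 12.
Collecting terms: x = 12.
Then 2E = 84 + 5·12 = 144, so E = 72, V = 2E/3 = 48, F = 14 + 12 = 26.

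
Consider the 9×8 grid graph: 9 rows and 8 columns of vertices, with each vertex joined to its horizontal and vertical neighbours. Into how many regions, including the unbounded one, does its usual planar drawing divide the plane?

The grid has V = 9·8 = 72 vertices and E = 9·7 + 8·8 = 127 edges.
F = 2 − V + E = 2 − 72 + 127 = 57.

57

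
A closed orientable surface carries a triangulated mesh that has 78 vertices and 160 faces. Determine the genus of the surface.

2

Every face is a triangle, so 2E = 3·160 = 480, giving E = 240.
χ = V − E + F = 78 − 240 + 160 = -2.
For a closed orientable surface χ = 2 − 2g, so g = (2 − (-2))/2 = 2.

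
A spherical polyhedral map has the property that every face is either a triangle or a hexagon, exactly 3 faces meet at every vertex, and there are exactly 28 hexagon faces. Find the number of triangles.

4

Let x be the number of triangles; then F = 28 + x.
Edge–face incidences: 2E = 6·28 + 3·x = 168 + 3x.
Every vertex has degree 3, so 3V = 2E.
Euler: V − E + F = 2 ⇒ (2E)/3 − E + (28 + x) = 2.
Multiply by 6: 2·(2E) − 3·(2E) + 6·(28 + x) = 12, i.e. 168 + 6x − (168 + 3x) = 12.
Collecting terms: 3x = 12, so x = 4.
Then 2E = 168 + 3·4 = 180, so E = 90, V = 2E/3 = 60, F = 28 + 4 = 32.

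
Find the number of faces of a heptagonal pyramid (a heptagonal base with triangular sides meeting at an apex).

8

A pyramid on an n-gon base has one n-gon and n triangles: V = 7 + 1 = 8, E = 2·7 = 14, F = 7 + 1 = 8.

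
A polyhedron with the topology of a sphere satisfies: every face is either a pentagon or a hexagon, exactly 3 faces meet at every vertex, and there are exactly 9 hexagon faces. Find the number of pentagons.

Let x be the number of pentagons; then F = 9 + x.
Edge–face incidences: 2E = 6·9 + 5·x = 54 + 5x.
Every vertex has degree 3, so 3V = 2E.
Euler: V − E + F = 2 ⇒ (2E)/3 − E + (9 + x) = 2.
Multiply by 6: 2·(2E) − 3·(2E) + 6·(9 + x) = 12, i.e. 54 + 6x − (54 + 5x) = 12.
Collecting terms: x = 12.
Then 2E = 54 + 5·12 = 114, so E = 57, V = 2E/3 = 38, F = 9 + 12 = 21.

12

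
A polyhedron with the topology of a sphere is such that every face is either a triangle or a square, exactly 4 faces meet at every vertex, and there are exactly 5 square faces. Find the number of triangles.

Let x be the number of triangles; then F = 5 + x.
Edge–face incidences: 2E = 4·5 + 3·x = 20 + 3x.
Every vertex has degree 4, so 4V = 2E.
Euler: V − E + F = 2 ⇒ (2E)/4 − E + (5 + x) = 2.
Multiply by 8: 2·(2E) − 4·(2E) + 8·(5 + x) = 16, i.e. 40 + 8x − 2·(20 + 3x) = 16.
Collecting terms: 2x = 16, so x = 8.
Then 2E = 20 + 3·8 = 44, so E = 22, V = 2E/4 = 11, F = 5 + 8 = 13.

8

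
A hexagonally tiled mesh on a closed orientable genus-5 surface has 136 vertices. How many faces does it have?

χ = 2 − 2·5 = -8, and every face is a hexagon so 6F = 2E.
V − E + F = -8 with E = 6F/2 gives 136 − (6/2 − 1)·F = -8, so F = 72 and E = 216.

72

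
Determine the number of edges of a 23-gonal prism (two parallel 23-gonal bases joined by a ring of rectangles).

69

A prism on an n-gon has two n-gon bases and n rectangular sides: V = 2·23 = 46, E = 3·23 = 69, F = 23 + 2 = 25.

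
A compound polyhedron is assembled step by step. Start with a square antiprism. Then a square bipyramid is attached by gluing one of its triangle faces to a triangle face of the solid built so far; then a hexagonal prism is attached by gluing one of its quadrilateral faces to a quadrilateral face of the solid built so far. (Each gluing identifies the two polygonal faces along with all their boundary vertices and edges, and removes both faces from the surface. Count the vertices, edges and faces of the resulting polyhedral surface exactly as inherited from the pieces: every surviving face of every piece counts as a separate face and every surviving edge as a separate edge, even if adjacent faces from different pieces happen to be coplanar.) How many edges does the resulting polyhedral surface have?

39

A square antiprism: V=8, E=16, F=10.
Attach a square bipyramid (V=6, E=12, F=8) along a 3-gon: merge 3 vertices and 3 edges, delete both glued faces → V=11, E=25, F=16.
Attach a hexagonal prism (V=12, E=18, F=8) along a 4-gon: merge 4 vertices and 4 edges, delete both glued faces → V=19, E=39, F=22.
Check: V − E + F = 19 − 39 + 22 = 2.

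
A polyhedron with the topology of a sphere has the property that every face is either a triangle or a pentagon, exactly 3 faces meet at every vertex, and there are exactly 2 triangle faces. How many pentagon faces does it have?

Let x be the number of pentagons; then F = 2 + x.
Edge–face incidences: 2E = 3·2 + 5·x = 6 + 5x.
Every vertex has degree 3, so 3V = 2E.
Euler: V − E + F = 2 ⇒ (2E)/3 − E + (2 + x) = 2.
Multiply by 6: 2·(2E) − 3·(2E) + 6·(2 + x) = 12, i.e. 12 + 6x − (6 + 5x) = 12.
Collecting terms: x + 6 = 12, so x = 6.
Then 2E = 6 + 5·6 = 36, so E = 18, V = 2E/3 = 12, F = 2 + 6 = 8.

6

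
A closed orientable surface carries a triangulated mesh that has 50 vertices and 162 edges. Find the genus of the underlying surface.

3

Every face is a triangle and each edge borders two faces, so 3F = 2·162, giving F = 108.
χ = V − E + F = 50 − 162 + 108 = -4.
For a closed orientable surface χ = 2 − 2g, so g = (2 − (-4))/2 = 3.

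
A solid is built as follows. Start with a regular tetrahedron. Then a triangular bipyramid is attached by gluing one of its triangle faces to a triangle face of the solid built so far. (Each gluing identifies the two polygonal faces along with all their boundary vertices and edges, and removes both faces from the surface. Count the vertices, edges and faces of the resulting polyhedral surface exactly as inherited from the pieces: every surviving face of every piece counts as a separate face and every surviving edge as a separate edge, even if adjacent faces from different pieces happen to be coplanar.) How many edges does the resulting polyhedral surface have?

12

A regular tetrahedron: V=4, E=6, F=4.
Attach a triangular bipyramid (V=5, E=9, F=6) along a 3-gon: merge 3 vertices and 3 edges, delete both glued faces → V=6, E=12, F=8.
Check: V − E + F = 6 − 12 + 8 = 2.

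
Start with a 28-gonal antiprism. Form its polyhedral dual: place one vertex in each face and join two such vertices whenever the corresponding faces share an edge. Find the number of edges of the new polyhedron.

The base solid has V = 56, E = 112, F = 58.
The dual swaps V and F and preserves E: V′ = F = 58, E′ = E = 112, F′ = V = 56.

112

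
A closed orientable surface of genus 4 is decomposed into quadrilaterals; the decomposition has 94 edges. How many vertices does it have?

41

χ = 2 − 2·4 = -6, and every face is a square so 4F = 2E.
F = 2E/4 = 47. Then V = -6 + E − F = -6 + 94 − 47 = 41.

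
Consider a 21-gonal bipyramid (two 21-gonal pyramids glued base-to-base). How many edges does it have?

63

A bipyramid over an n-gon has 2n triangular faces and n + 2 vertices: V = 21 + 2 = 23, E = 3·21 = 63, F = 2·21 = 42.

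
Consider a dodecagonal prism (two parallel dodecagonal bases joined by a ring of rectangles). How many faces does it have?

14

A prism on an n-gon has two n-gon bases and n rectangular sides: V = 2·12 = 24, E = 3·12 = 36, F = 12 + 2 = 14.
Check: V − E + F = 24 − 36 + 14 = 2.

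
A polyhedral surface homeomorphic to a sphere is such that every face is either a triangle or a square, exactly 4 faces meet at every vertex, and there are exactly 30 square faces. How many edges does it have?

72

Let x be the number of triangles; then F = 30 + x.
Edge–face incidences: 2E = 4·30 + 3·x = 120 + 3x.
Every vertex has degree 4, so 4V = 2E.
Euler: V − E + F = 2 ⇒ (2E)/4 − E + (30 + x) = 2.
Multiply by 8: 2·(2E) − 4·(2E) + 8·(30 + x) = 16, i.e. 240 + 8x − 2·(120 + 3x) = 16.
Collecting terms: 2x = 16, so x = 8.
Then 2E = 120 + 3·8 = 144, so E = 72, V = 2E/4 = 36, F = 30 + 8 = 38.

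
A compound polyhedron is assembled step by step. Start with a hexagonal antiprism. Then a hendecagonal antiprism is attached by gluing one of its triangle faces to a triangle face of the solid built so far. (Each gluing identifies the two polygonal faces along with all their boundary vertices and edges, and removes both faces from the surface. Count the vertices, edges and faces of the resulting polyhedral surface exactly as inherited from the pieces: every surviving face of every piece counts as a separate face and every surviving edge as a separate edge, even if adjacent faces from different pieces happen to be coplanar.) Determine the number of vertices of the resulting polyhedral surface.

A hexagonal antiprism: V=12, E=24, F=14.
Attach a hendecagonal antiprism (V=22, E=44, F=24) along a 3-gon: merge 3 vertices and 3 edges, delete both glued faces → V=31, E=65, F=36.
Check: V − E + F = 31 − 65 + 36 = 2.

31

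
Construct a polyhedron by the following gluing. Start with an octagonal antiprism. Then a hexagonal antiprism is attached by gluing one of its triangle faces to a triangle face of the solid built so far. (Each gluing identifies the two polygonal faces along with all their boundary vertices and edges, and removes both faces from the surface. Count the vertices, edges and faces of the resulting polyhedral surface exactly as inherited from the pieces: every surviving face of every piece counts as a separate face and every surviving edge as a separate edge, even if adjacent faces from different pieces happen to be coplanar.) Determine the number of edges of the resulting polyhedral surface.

An octagonal antiprism: V=16, E=32, F=18.
Attach a hexagonal antiprism (V=12, E=24, F=14) along a 3-gon: merge 3 vertices and 3 edges, delete both glued faces → V=25, E=53, F=30.
Check: V − E + F = 25 − 53 + 30 = 2.

53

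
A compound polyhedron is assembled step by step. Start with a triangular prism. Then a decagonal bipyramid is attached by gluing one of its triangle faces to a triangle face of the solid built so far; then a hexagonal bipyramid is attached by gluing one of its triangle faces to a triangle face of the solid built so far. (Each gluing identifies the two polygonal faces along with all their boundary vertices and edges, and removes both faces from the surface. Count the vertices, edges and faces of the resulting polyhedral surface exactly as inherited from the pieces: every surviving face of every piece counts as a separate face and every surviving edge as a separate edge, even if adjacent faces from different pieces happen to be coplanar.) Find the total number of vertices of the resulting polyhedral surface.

A triangular prism: V=6, E=9, F=5.
Attach a decagonal bipyramid (V=12, E=30, F=20) along a 3-gon: merge 3 vertices and 3 edges, delete both glued faces → V=15, E=36, F=23.
Attach a hexagonal bipyramid (V=8, E=18, F=12) along a 3-gon: merge 3 vertices and 3 edges, delete both glued faces → V=20, E=51, F=33.
Check: V − E + F = 20 − 51 + 33 = 2.

20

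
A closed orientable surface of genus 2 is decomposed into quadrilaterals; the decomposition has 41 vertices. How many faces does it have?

χ = 2 − 2·2 = -2, and every face is a square so 4F = 2E.
V − E + F = -2 with E = 4F/2 gives 41 − (4/2 − 1)·F = -2, so F = 43 and E = 86.

43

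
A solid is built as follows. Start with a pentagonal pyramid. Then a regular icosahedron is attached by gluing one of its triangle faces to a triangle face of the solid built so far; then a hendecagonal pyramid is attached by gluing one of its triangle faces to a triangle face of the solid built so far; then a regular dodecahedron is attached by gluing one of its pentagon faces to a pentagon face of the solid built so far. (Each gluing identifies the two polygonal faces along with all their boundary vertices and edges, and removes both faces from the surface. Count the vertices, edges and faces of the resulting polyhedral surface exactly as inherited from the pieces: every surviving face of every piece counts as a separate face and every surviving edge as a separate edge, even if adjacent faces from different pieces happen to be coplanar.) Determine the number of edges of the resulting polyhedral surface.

A pentagonal pyramid: V=6, E=10, F=6.
Attach a regular icosahedron (V=12, E=30, F=20) along a 3-gon: merge 3 vertices and 3 edges, delete both glued faces → V=15, E=37, F=24.
Attach a hendecagonal pyramid (V=12, E=22, F=12) along a 3-gon: merge 3 vertices and 3 edges, delete both glued faces → V=24, E=56, F=34.
Attach a regular dodecahedron (V=20, E=30, F=12) along a 5-gon: merge 5 vertices and 5 edges, delete both glued faces → V=39, E=81, F=44.
Check: V − E + F = 39 − 81 + 44 = 2.

81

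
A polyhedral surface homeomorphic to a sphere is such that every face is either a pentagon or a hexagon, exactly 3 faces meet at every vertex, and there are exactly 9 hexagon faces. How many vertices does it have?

Let x be the number of pentagons; then F = 9 + x.
Edge–face incidences: 2E = 6·9 + 5·x = 54 + 5x.
Every vertex has degree 3, so 3V = 2E.
Euler: V − E + F = 2 ⇒ (2E)/3 − E + (9 + x) = 2.
Multiply by 6: 2·(2E) − 3·(2E) + 6·(9 + x) = 12, i.e. 54 + 6x − (54 + 5x) = 12.
Collecting terms: x = 12.
Then 2E = 54 + 5·12 = 114, so E = 57, V = 2E/3 = 38, F = 9 + 12 = 21.

38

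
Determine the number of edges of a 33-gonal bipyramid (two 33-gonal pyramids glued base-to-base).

99

A bipyramid over an n-gon has 2n triangular faces and n + 2 vertices: V = 33 + 2 = 35, E = 3·33 = 99, F = 2·33 = 66.
Check: V − E + F = 35 − 99 + 66 = 2.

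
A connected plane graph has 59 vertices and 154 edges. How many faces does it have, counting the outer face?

97

Euler's formula for a connected plane graph: V − E + F = 2, so F = 2 − 59 + 154 = 97.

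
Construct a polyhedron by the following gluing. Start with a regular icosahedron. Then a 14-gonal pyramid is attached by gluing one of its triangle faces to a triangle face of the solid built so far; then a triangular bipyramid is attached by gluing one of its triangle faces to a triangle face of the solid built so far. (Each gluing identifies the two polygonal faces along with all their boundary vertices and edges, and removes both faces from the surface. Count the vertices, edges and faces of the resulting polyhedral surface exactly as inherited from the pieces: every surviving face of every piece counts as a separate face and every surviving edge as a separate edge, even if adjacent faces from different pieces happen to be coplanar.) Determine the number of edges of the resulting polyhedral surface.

61

A regular icosahedron: V=12, E=30, F=20.
Attach a 14-gonal pyramid (V=15, E=28, F=15) along a 3-gon: merge 3 vertices and 3 edges, delete both glued faces → V=24, E=55, F=33.
Attach a triangular bipyramid (V=5, E=9, F=6) along a 3-gon: merge 3 vertices and 3 edges, delete both glued faces → V=26, E=61, F=37.
Check: V − E + F = 26 − 61 + 37 = 2.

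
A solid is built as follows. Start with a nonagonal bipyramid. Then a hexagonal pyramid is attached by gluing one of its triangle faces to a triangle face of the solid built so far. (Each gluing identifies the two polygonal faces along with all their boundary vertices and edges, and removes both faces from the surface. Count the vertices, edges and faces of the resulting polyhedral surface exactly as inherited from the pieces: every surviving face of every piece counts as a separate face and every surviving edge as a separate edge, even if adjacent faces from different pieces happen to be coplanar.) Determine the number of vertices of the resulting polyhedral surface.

A nonagonal bipyramid: V=11, E=27, F=18.
Attach a hexagonal pyramid (V=7, E=12, F=7) along a 3-gon: merge 3 vertices and 3 edges, delete both glued faces → V=15, E=36, F=23.
Check: V − E + F = 15 − 36 + 23 = 2.

15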